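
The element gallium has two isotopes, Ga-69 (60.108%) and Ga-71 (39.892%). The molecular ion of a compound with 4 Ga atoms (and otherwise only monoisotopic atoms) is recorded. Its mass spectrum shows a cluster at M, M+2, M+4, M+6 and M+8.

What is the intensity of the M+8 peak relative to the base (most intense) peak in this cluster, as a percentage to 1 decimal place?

7.3%

Term probabilities: M 0.1305, M+2 0.3465, M+4 0.3450, M+6 0.1526, M+8 0.0253. Base peak = M+2.
P(M+2) = C(4,1) × 0.60108^3 × 0.39892^1 = 4 × 0.2171685 × 0.39892 = 0.346531 (base)
P(M+8) = C(4,4) × 0.60108^0 × 0.39892^4 = 1 × 1.0000 × 0.02532464 = 0.025325
Relative intensity = 0.025325 / 0.346531 × 100 = 7.3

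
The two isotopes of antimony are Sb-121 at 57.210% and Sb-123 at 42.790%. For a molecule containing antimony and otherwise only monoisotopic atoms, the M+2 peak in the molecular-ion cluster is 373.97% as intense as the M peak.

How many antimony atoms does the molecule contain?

For n independent Sb atoms, I(M+2)/I(M) = n · (abundance Sb-123) / (abundance Sb-121) = n · 0.42790/0.57210.
n = 3.7397 × 0.57210/0.42790 = 5.00 ≈ 5

5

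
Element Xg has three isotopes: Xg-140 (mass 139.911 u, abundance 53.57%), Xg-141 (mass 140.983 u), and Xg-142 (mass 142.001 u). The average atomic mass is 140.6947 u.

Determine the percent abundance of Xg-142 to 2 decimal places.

28.09%

Let x and y be the fractions of Xg-141 and Xg-142. Then x + y = 1 − 0.5357 = 0.4643 and 140.983x + 142.001y = 140.6947 − 0.5357×139.911 = 65.7443773.
Substituting: 140.983x + 142.001(0.4643 − x) = 65.7443773
(140.983 − 142.001)x = -0.186687  ⇒  x = 0.18339, y = 0.28091
Xg-141: 18.34%, Xg-142: 28.09%.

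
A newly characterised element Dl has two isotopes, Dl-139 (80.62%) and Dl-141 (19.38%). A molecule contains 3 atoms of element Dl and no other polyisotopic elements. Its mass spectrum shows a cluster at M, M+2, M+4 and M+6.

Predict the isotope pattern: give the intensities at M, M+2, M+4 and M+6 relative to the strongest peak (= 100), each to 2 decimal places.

100.00 : 72.12 : 17.34 : 1.39

Each Dl atom is independently Dl-139 (p = 0.8062) or Dl-141 (q = 0.1938); the cluster is the binomial expansion (p + q)^3.
P(M) = 0.8062^3 = 0.523996
P(M+2) = 3 × 0.8062^2 × 0.1938^1 = 0.377886
P(M+4) = 3 × 0.8062^1 × 0.1938^2 = 0.090839
P(M+6) = 0.1938^3 = 0.007279
The M peak is largest (0.523996); scaling to 100 gives 100.00 : 72.12 : 17.34 : 1.39.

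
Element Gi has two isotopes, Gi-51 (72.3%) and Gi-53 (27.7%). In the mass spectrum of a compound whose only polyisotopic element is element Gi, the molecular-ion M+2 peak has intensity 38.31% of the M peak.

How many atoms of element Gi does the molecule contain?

The M+2/M ratio from n Gi atoms is n · q/p = n · 0.277/0.723.
n = 0.3831 × 0.723/0.277 = 1.00 ≈ 1

1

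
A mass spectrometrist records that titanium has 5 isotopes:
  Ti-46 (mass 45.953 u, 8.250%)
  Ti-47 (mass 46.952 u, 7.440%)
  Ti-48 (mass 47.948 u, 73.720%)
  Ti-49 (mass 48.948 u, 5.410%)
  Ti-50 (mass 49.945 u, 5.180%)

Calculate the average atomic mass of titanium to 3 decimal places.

47.867 u

Average mass = Σ (abundance × isotope mass) = 0.08250 × 45.953 + 0.07440 × 46.952 + 0.73720 × 47.948 + 0.05410 × 48.948 + 0.05180 × 49.945
= 3.7911 + 3.4932 + 35.3473 + 2.6481 + 2.5872 = 47.8669 u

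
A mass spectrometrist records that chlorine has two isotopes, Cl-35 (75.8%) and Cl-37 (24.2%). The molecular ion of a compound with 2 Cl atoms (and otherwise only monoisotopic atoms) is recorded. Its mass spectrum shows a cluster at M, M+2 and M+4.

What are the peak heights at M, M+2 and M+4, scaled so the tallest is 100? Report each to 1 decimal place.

Expanding (0.758 + 0.242)^2:
P(M) = 0.758^2 = 0.574564
P(M+2) = 2 × 0.758^1 × 0.242^1 = 0.366872
P(M+4) = 0.242^2 = 0.058564
The M peak is largest (0.574564); scaling to 100 gives 100.0 : 63.9 : 10.2.

100.0 : 63.9 : 10.2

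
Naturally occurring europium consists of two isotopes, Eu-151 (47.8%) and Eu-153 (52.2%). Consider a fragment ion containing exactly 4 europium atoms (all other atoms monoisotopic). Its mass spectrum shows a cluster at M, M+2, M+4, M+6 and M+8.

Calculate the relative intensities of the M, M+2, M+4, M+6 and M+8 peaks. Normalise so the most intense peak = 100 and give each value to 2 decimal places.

13.98 : 61.05 : 100.00 : 72.80 : 19.88

Each Eu atom is independently Eu-151 (p = 0.478) or Eu-153 (q = 0.522); the cluster is the binomial expansion (p + q)^4.
P(M) = 0.478^4 = 0.052205
P(M+2) = 4 × 0.478^3 × 0.522^1 = 0.228042
P(M+4) = 6 × 0.478^2 × 0.522^2 = 0.373549
P(M+6) = 4 × 0.478^1 × 0.522^3 = 0.271956
P(M+8) = 0.522^4 = 0.074248
The M+4 peak is largest (0.373549); scaling to 100 gives 13.98 : 61.05 : 100.00 : 72.80 : 19.88.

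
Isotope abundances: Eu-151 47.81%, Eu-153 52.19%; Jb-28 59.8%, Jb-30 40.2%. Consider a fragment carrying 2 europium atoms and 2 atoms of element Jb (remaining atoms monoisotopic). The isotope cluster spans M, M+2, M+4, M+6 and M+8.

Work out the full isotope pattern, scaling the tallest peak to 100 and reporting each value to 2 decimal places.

21.84 : 77.04 : 100.00 : 56.54 : 11.76

Europium pattern (n=2): 0.22857961 : 0.49904078 : 0.27237961
Element Jb pattern (n=2): 0.357604 : 0.480792 : 0.161604
Convolve the two distributions (both contribute in 2-u steps):
  M: 0.22857961×0.357604 = 0.081741
  M+2: 0.22857961×0.480792 + 0.49904078×0.357604 = 0.288358
  M+4: 0.22857961×0.161604 + 0.49904078×0.480792 + 0.27237961×0.357604 = 0.374278
  M+6: 0.49904078×0.161604 + 0.27237961×0.480792 = 0.211605
  M+8: 0.27237961×0.161604 = 0.044018
Scale to base peak (0.374278) = 100: 21.84 : 77.04 : 100.00 : 56.54 : 11.76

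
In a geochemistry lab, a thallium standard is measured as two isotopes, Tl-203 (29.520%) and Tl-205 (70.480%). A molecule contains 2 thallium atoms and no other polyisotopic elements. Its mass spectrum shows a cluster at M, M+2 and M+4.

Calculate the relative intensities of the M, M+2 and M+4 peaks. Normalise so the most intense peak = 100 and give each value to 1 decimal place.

17.5 : 83.8 : 100.0

The 2 Tl atoms are independent, so intensities follow the terms of (0.29520 + 0.70480)^2.
P(M) = 0.29520^2 = 0.087143
P(M+2) = 2 × 0.29520^1 × 0.70480^1 = 0.416114
P(M+4) = 0.70480^2 = 0.496743
The M+4 peak is largest (0.496743); scaling to 100 gives 17.5 : 83.8 : 100.0.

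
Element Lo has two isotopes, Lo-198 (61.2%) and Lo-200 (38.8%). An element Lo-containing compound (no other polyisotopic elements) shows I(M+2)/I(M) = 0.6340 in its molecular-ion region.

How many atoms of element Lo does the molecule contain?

For n independent Lo atoms, I(M+2)/I(M) = n · (abundance Lo-200) / (abundance Lo-198) = n · 0.388/0.612.
n = 0.6340 × 0.612/0.388 = 1.00 ≈ 1

1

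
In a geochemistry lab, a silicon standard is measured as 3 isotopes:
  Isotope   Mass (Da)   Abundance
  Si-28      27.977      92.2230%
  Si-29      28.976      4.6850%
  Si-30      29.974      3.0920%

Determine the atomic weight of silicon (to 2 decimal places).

Weight each isotope mass by its fractional abundance: 0.922230 × 27.977 + 0.046850 × 28.976 + 0.030920 × 29.974
= 25.8012 + 1.3575 + 0.9268 = 28.0855 Da

28.09 Da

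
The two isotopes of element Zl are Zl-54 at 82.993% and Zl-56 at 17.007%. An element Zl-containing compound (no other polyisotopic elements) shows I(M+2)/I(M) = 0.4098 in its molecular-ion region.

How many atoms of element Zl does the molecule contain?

With n Zl atoms, P(M+2)/P(M) = C(n,1)·p^(n−1)q / p^n = n·q/p = n · 0.17007/0.82993.
n = 0.4098 × 0.82993/0.17007 = 2.00 ≈ 2

2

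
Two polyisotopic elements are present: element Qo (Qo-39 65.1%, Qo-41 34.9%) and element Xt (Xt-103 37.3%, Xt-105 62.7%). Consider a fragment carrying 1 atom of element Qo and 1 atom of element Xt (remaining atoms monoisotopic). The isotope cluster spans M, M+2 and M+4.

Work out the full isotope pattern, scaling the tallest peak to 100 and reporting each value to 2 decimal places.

Element Qo pattern (n=1): 0.6510 : 0.3490
Element Xt pattern (n=1): 0.3730 : 0.6270
Convolve the two distributions (both contribute in 2-u steps):
  M: 0.6510×0.3730 = 0.242823
  M+2: 0.6510×0.6270 + 0.3490×0.3730 = 0.538354
  M+4: 0.3490×0.6270 = 0.218823
Scale to base peak (0.538354) = 100: 45.10 : 100.00 : 40.65

45.10 : 100.00 : 40.65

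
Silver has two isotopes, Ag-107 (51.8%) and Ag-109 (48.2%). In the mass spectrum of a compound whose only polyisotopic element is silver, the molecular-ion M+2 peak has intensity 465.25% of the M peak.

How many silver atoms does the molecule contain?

5

For n independent Ag atoms, I(M+2)/I(M) = n · (abundance Ag-109) / (abundance Ag-107) = n · 0.482/0.518.
n = 4.6525 × 0.518/0.482 = 5.00 ≈ 5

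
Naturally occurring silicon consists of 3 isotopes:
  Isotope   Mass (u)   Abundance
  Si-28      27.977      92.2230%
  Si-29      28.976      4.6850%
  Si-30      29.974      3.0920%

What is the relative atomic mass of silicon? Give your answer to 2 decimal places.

28.09 u

Weight each isotope mass by its fractional abundance: 0.922230 × 27.977 + 0.046850 × 28.976 + 0.030920 × 29.974
= 25.8012 + 1.3575 + 0.9268 = 28.0855 u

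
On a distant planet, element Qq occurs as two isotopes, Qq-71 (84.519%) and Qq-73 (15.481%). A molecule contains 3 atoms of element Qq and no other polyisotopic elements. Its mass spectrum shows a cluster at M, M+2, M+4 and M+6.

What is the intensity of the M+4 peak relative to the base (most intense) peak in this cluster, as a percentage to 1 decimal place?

(0.84519 + 0.15481)^3 gives M 0.6038, M+2 0.3318, M+4 0.0608, M+6 0.0037; the largest is M.
P(M) = C(3,0) × 0.84519^3 × 0.15481^0 = 1 × 0.60375821 × 1.0000 = 0.603758 (base)
P(M+4) = C(3,2) × 0.84519^1 × 0.15481^2 = 3 × 0.84519 × 0.02396614 = 0.060768
Relative intensity = 0.060768 / 0.603758 × 100 = 10.1

10.1%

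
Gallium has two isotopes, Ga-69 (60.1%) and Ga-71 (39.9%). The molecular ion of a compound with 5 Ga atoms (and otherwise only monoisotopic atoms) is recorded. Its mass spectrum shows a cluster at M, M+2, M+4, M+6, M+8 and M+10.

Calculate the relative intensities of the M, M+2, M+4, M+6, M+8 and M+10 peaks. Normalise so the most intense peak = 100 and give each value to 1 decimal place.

22.7 : 75.3 : 100.0 : 66.4 : 22.0 : 2.9

The 5 Ga atoms are independent, so intensities follow the terms of (0.601 + 0.399)^5.
P(M) = 0.601^5 = 0.078410
P(M+2) = 5 × 0.601^4 × 0.399^1 = 0.260280
P(M+4) = 10 × 0.601^3 × 0.399^2 = 0.345596
P(M+6) = 10 × 0.601^2 × 0.399^3 = 0.229439
P(M+8) = 5 × 0.601^1 × 0.399^4 = 0.076162
P(M+10) = 0.399^5 = 0.010113
The M+4 peak is largest (0.345596); scaling to 100 gives 22.7 : 75.3 : 100.0 : 66.4 : 22.0 : 2.9.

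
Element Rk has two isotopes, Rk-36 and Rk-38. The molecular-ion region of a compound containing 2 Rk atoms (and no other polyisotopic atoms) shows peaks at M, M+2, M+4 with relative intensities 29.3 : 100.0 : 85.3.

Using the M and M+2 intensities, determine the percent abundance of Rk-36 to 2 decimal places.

36.95%

Write p for the Rk-36 fraction. I(M+2)/I(M) = [C(2,1)·p^1·(1−p)] / p^2 = 2·(1−p)/p = 100.0/29.3 = 3.4130
(1−p)/p = 3.4130/2 = 1.7065  ⇒  p = 1/(1 + 1.7065) = 0.3695
Rk-36: 36.95%, Rk-38: 63.05%.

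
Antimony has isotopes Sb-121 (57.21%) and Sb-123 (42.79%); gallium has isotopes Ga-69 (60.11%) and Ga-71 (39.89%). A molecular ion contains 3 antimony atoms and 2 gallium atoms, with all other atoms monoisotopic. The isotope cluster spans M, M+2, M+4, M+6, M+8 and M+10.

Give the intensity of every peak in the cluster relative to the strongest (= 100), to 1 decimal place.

19.6 : 70.1 : 100.0 : 71.3 : 25.4 : 3.6

Antimony pattern (n=3): 0.18724742 : 0.42015297 : 0.3142518 : 0.07834781
Gallium pattern (n=2): 0.36132121 : 0.47955758 : 0.15912121
Convolve the two distributions (both contribute in 2-u steps):
  M: 0.18724742×0.36132121 = 0.067656
  M+2: 0.18724742×0.47955758 + 0.42015297×0.36132121 = 0.241606
  M+4: 0.18724742×0.15912121 + 0.42015297×0.47955758 + 0.3142518×0.36132121 = 0.344828
  M+6: 0.42015297×0.15912121 + 0.3142518×0.47955758 + 0.07834781×0.36132121 = 0.245866
  M+8: 0.3142518×0.15912121 + 0.07834781×0.47955758 = 0.087576
  M+10: 0.07834781×0.15912121 = 0.012467
Scale to base peak (0.344828) = 100: 19.6 : 70.1 : 100.0 : 71.3 : 25.4 : 3.6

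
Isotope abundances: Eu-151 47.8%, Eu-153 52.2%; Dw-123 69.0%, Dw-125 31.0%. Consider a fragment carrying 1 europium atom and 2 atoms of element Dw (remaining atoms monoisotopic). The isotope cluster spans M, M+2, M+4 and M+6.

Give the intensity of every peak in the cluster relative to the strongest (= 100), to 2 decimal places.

Europium pattern (n=1): 0.4780 : 0.5220
Element Dw pattern (n=2): 0.4761 : 0.4278 : 0.0961
Convolve the two distributions (both contribute in 2-u steps):
  M: 0.4780×0.4761 = 0.227576
  M+2: 0.4780×0.4278 + 0.5220×0.4761 = 0.453013
  M+4: 0.4780×0.0961 + 0.5220×0.4278 = 0.269247
  M+6: 0.5220×0.0961 = 0.050164
Scale to base peak (0.453013) = 100: 50.24 : 100.00 : 59.43 : 11.07

50.24 : 100.00 : 59.43 : 11.07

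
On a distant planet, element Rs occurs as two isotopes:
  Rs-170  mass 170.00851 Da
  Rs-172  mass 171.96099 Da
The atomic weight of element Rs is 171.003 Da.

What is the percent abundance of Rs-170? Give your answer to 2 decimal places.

Writing the weighted mean with unknown fraction x of Rs-170:
170.00851·x + 171.96099·(1 − x) = 171.003
(170.00851 − 171.96099)·x = 171.003 − 171.96099
x = -0.95799 / -1.95248 = 0.49065 → 49.07% Rs-170, 50.93% Rs-172.

49.07%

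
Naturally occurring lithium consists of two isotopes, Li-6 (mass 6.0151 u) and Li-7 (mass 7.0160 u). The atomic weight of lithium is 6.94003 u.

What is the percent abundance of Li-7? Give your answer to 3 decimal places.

92.410%

With x = fraction of Li-6 (so Li-7 is 1 − x):
6.0151·x + 7.0160·(1 − x) = 6.94003
(6.0151 − 7.0160)·x = 6.94003 − 7.0160
x = -0.07597 / -1.0009 = 0.07590 → 7.590% Li-6, 92.410% Li-7.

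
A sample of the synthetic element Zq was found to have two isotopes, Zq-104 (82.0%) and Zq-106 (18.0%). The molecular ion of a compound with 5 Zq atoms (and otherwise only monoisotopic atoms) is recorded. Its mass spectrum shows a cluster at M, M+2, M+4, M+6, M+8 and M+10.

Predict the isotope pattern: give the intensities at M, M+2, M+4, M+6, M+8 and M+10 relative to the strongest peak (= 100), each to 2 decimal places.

Expanding (0.820 + 0.180)^5:
P(M) = 0.820^5 = 0.370740
P(M+2) = 5 × 0.820^4 × 0.180^1 = 0.406910
P(M+4) = 10 × 0.820^3 × 0.180^2 = 0.178643
P(M+6) = 10 × 0.820^2 × 0.180^3 = 0.039214
P(M+8) = 5 × 0.820^1 × 0.180^4 = 0.004304
P(M+10) = 0.180^5 = 0.000189
The M+2 peak is largest (0.406910); scaling to 100 gives 91.11 : 100.00 : 43.90 : 9.64 : 1.06 : 0.05.

91.11 : 100.00 : 43.90 : 9.64 : 1.06 : 0.05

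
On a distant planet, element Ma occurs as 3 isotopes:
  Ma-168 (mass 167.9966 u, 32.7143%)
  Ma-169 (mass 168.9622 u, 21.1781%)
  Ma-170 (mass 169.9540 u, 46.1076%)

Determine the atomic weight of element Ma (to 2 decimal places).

169.10 u

Ar = Σ fᵢ·mᵢ = 0.327143 × 167.9966 + 0.211781 × 168.9622 + 0.461076 × 169.9540
= 54.95891 + 35.78298 + 78.36171 = 169.10360 u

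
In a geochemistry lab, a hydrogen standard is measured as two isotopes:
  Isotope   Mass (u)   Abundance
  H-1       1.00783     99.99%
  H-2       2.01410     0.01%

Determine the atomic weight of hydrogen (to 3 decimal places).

1.008 u

Ar = Σ fᵢ·mᵢ = 0.9999 × 1.00783 + 0.0001 × 2.01410
= 1.007729 + 0.000201 = 1.007930 u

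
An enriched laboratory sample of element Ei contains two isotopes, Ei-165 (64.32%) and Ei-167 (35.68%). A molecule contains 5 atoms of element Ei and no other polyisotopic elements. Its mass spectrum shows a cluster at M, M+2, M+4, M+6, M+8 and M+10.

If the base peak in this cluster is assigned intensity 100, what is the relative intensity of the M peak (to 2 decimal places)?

Term probabilities: M 0.1101, M+2 0.3053, M+4 0.3388, M+6 0.1879, M+8 0.0521, M+10 0.0058. Base peak = M+4.
P(M+4) = C(5,2) × 0.6432^3 × 0.3568^2 = 10 × 0.26609585 × 0.12730624 = 0.338757 (base)
P(M) = C(5,0) × 0.6432^5 × 0.3568^0 = 1 × 0.11008552 × 1.0000 = 0.110086
Relative intensity = 0.110086 / 0.338757 × 100 = 32.50

32.50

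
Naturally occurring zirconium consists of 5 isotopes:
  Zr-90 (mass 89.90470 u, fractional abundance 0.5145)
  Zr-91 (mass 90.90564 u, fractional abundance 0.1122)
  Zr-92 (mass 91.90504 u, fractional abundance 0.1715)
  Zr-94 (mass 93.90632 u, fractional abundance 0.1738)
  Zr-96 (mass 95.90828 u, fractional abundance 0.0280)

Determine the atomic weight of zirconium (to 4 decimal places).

91.2236 u

Weight each isotope mass by its fractional abundance: 0.5145 × 89.90470 + 0.1122 × 90.90564 + 0.1715 × 91.90504 + 0.1738 × 93.90632 + 0.0280 × 95.90828
= 46.255968 + 10.199613 + 15.761714 + 16.320918 + 2.685432 = 91.223645 u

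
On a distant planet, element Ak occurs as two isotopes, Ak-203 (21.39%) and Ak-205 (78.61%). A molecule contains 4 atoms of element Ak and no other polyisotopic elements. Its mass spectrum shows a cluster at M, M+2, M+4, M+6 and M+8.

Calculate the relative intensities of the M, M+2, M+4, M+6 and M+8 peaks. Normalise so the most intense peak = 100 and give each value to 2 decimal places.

Each Ak atom is independently Ak-203 (p = 0.2139) or Ak-205 (q = 0.7861); the cluster is the binomial expansion (p + q)^4.
P(M) = 0.2139^4 = 0.002093
P(M+2) = 4 × 0.2139^3 × 0.7861^1 = 0.030773
P(M+4) = 6 × 0.2139^2 × 0.7861^2 = 0.169640
P(M+6) = 4 × 0.2139^1 × 0.7861^3 = 0.415627
P(M+8) = 0.7861^4 = 0.381866
The M+6 peak is largest (0.415627); scaling to 100 gives 0.50 : 7.40 : 40.82 : 100.00 : 91.88.

0.50 : 7.40 : 40.82 : 100.00 : 91.88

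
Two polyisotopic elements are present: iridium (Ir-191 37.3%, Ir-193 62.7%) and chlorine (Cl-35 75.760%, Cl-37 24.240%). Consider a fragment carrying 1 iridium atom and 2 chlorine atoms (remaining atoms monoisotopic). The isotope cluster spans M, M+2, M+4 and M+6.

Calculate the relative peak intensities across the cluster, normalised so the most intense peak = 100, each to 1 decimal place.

Iridium pattern (n=1): 0.3730 : 0.6270
Chlorine pattern (n=2): 0.57395776 : 0.36728448 : 0.05875776
Convolve the two distributions (both contribute in 2-u steps):
  M: 0.3730×0.57395776 = 0.214086
  M+2: 0.3730×0.36728448 + 0.6270×0.57395776 = 0.496869
  M+4: 0.3730×0.05875776 + 0.6270×0.36728448 = 0.252204
  M+6: 0.6270×0.05875776 = 0.036841
Scale to base peak (0.496869) = 100: 43.1 : 100.0 : 50.8 : 7.4

43.1 : 100.0 : 50.8 : 7.4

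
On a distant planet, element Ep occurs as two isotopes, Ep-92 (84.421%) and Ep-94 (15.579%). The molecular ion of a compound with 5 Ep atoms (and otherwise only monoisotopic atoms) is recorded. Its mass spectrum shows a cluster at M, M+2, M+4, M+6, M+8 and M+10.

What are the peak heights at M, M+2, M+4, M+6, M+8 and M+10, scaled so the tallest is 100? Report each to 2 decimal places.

The 5 Ep atoms are independent, so intensities follow the terms of (0.84421 + 0.15579)^5.
P(M) = 0.84421^5 = 0.428798
P(M+2) = 5 × 0.84421^4 × 0.15579^1 = 0.395650
P(M+4) = 10 × 0.84421^3 × 0.15579^2 = 0.146026
P(M+6) = 10 × 0.84421^2 × 0.15579^3 = 0.026948
P(M+8) = 5 × 0.84421^1 × 0.15579^4 = 0.002486
P(M+10) = 0.15579^5 = 0.000092
The M peak is largest (0.428798); scaling to 100 gives 100.00 : 92.27 : 34.05 : 6.28 : 0.58 : 0.02.

100.00 : 92.27 : 34.05 : 6.28 : 0.58 : 0.02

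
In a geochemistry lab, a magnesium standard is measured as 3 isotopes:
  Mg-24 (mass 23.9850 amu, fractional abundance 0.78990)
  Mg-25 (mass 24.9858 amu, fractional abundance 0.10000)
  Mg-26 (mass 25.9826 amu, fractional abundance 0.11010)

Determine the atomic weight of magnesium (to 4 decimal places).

24.3050 amu

The abundance-weighted mean is 0.78990 × 23.9850 + 0.10000 × 24.9858 + 0.11010 × 25.9826
= 18.94575 + 2.49858 + 2.86068 = 24.30501 amu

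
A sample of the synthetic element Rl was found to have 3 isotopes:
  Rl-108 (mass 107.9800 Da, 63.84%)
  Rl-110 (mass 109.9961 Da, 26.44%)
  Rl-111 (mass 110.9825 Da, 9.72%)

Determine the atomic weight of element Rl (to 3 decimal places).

108.805 Da

Ar = Σ fᵢ·mᵢ = 0.6384 × 107.9800 + 0.2644 × 109.9961 + 0.0972 × 110.9825
= 68.93443 + 29.08297 + 10.78750 = 108.80490 Da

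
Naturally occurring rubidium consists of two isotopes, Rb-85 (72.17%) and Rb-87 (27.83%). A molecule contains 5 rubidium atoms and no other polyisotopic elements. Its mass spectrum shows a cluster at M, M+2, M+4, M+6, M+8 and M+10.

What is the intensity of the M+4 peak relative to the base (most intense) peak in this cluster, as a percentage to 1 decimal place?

Binomial terms of (0.7217 + 0.2783)^5: M 0.1958, M+2 0.3775, M+4 0.2911, M+6 0.1123, M+8 0.0216, M+10 0.0017 → M+2 is the base peak.
P(M+2) = C(5,1) × 0.7217^4 × 0.2783^1 = 5 × 0.27128565 × 0.2783 = 0.377494 (base)
P(M+4) = C(5,2) × 0.7217^3 × 0.2783^2 = 10 × 0.37589809 × 0.07745089 = 0.291136
Relative intensity = 0.291136 / 0.377494 × 100 = 77.1

77.1%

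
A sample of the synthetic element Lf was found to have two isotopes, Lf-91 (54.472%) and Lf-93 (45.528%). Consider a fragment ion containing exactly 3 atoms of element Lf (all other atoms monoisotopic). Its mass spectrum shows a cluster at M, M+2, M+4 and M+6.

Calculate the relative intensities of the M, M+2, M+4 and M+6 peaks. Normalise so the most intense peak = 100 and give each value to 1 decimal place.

39.9 : 100.0 : 83.6 : 23.3

Expanding (0.54472 + 0.45528)^3:
P(M) = 0.54472^3 = 0.161629
P(M+2) = 3 × 0.54472^2 × 0.45528^1 = 0.405272
P(M+4) = 3 × 0.54472^1 × 0.45528^2 = 0.338728
P(M+6) = 0.45528^3 = 0.094370
The M+2 peak is largest (0.405272); scaling to 100 gives 39.9 : 100.0 : 83.6 : 23.3.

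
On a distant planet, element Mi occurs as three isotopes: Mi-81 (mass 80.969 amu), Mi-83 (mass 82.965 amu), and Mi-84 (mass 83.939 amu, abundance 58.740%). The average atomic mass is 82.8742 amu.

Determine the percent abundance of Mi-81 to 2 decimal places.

33.21%

Let x and y be the fractions of Mi-81 and Mi-83. Then x + y = 1 − 0.58740 = 0.41260 and 80.969x + 82.965y = 82.8742 − 0.58740×83.939 = 33.5684314.
Substituting: 80.969x + 82.965(0.41260 − x) = 33.5684314
(80.969 − 82.965)x = -0.6629276  ⇒  x = 0.33213, y = 0.08047
Mi-81: 33.21%, Mi-83: 8.05%.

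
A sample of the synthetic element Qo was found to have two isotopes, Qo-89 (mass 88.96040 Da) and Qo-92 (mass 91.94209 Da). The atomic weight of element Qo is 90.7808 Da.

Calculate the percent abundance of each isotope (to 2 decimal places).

Qo-89: 38.95%, Qo-92: 61.05%

Writing the weighted mean with unknown fraction x of Qo-89:
88.96040·x + 91.94209·(1 − x) = 90.7808
(88.96040 − 91.94209)·x = 90.7808 − 91.94209
x = -1.16129 / -2.98169 = 0.38947 → 38.95% Qo-89, 61.05% Qo-92.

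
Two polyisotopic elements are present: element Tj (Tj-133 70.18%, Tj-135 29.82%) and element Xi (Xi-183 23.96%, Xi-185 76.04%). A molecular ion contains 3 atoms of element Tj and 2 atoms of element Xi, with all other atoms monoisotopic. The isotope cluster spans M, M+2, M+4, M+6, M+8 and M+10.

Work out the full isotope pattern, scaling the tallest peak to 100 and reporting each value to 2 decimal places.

5.35 : 40.75 : 100.00 : 87.43 : 31.77 : 4.13

Element Tj pattern (n=3): 0.34565281 : 0.44061129 : 0.18721899 : 0.02651691
Element Xi pattern (n=2): 0.05740816 : 0.36438368 : 0.57820816
Convolve the two distributions (both contribute in 2-u steps):
  M: 0.34565281×0.05740816 = 0.019843
  M+2: 0.34565281×0.36438368 + 0.44061129×0.05740816 = 0.151245
  M+4: 0.34565281×0.57820816 + 0.44061129×0.36438368 + 0.18721899×0.05740816 = 0.371159
  M+6: 0.44061129×0.57820816 + 0.18721899×0.36438368 + 0.02651691×0.05740816 = 0.324507
  M+8: 0.18721899×0.57820816 + 0.02651691×0.36438368 = 0.117914
  M+10: 0.02651691×0.57820816 = 0.015332
Scale to base peak (0.371159) = 100: 5.35 : 40.75 : 100.00 : 87.43 : 31.77 : 4.13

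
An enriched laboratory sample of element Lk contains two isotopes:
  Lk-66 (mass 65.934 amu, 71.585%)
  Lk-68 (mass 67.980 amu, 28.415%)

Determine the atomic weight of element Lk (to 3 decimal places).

Weight each isotope mass by its fractional abundance: 0.71585 × 65.934 + 0.28415 × 67.980
= 47.1989 + 19.3165 = 66.5154 amu

66.515 amu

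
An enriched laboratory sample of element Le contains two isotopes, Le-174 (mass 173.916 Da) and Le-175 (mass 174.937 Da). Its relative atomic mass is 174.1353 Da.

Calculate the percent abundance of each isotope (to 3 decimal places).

Le-174: 78.521%, Le-175: 21.479%

Let x be the fractional abundance of Le-174; then Le-175 has abundance 1 − x.
173.916·x + 174.937·(1 − x) = 174.1353
(173.916 − 174.937)·x = 174.1353 − 174.937
x = -0.8017 / -1.021 = 0.78521 → 78.521% Le-174, 21.479% Le-175.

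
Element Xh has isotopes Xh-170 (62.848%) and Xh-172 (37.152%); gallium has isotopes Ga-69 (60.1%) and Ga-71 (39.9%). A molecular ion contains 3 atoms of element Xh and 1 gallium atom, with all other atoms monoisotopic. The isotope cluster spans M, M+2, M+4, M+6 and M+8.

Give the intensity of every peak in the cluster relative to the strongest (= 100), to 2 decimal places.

41.03 : 100.00 : 91.32 : 37.03 : 5.63

Element Xh pattern (n=3): 0.2482415 : 0.44023683 : 0.26024184 : 0.05127983
Gallium pattern (n=1): 0.6010 : 0.3990
Convolve the two distributions (both contribute in 2-u steps):
  M: 0.2482415×0.6010 = 0.149193
  M+2: 0.2482415×0.3990 + 0.44023683×0.6010 = 0.363631
  M+4: 0.44023683×0.3990 + 0.26024184×0.6010 = 0.332060
  M+6: 0.26024184×0.3990 + 0.05127983×0.6010 = 0.134656
  M+8: 0.05127983×0.3990 = 0.020461
Scale to base peak (0.363631) = 100: 41.03 : 100.00 : 91.32 : 37.03 : 5.63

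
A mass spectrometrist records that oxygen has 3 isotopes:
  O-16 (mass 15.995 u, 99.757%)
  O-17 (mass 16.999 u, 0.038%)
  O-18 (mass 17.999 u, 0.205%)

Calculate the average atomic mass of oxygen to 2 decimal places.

16.00 u

Ar = Σ fᵢ·mᵢ = 0.99757 × 15.995 + 0.00038 × 16.999 + 0.00205 × 17.999
= 15.9561 + 0.0065 + 0.0369 = 15.9995 u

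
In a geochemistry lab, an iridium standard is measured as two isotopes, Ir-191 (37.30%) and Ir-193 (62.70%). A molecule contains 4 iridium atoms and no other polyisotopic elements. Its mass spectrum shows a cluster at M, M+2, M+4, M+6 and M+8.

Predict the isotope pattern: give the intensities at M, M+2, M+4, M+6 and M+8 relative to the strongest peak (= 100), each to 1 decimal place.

5.3 : 35.4 : 89.2 : 100.0 : 42.0

The 4 Ir atoms are independent, so intensities follow the terms of (0.3730 + 0.6270)^4.
P(M) = 0.3730^4 = 0.019357
P(M+2) = 4 × 0.3730^3 × 0.6270^1 = 0.130153
P(M+4) = 6 × 0.3730^2 × 0.6270^2 = 0.328174
P(M+6) = 4 × 0.3730^1 × 0.6270^3 = 0.367766
P(M+8) = 0.6270^4 = 0.154550
The M+6 peak is largest (0.367766); scaling to 100 gives 5.3 : 35.4 : 89.2 : 100.0 : 42.0.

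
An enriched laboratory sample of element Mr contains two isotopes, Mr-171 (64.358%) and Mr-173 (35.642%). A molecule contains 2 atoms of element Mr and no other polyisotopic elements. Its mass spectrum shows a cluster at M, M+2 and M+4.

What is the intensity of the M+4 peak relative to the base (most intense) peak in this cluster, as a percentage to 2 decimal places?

(0.64358 + 0.35642)^2 gives M 0.4142, M+2 0.4588, M+4 0.1270; the largest is M+2.
P(M+2) = C(2,1) × 0.64358^1 × 0.35642^1 = 2 × 0.64358 × 0.35642 = 0.458770 (base)
P(M+4) = C(2,2) × 0.64358^0 × 0.35642^2 = 1 × 1.0000 × 0.12703522 = 0.127035
Relative intensity = 0.127035 / 0.458770 × 100 = 27.69

27.69%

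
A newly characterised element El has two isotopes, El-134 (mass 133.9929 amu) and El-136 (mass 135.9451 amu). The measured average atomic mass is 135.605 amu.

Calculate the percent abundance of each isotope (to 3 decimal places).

El-134: 17.421%, El-136: 82.579%

With x = fraction of El-134 (so El-136 is 1 − x):
133.9929·x + 135.9451·(1 − x) = 135.605
(133.9929 − 135.9451)·x = 135.605 − 135.9451
x = -0.3401 / -1.9522 = 0.17421 → 17.421% El-134, 82.579% El-136.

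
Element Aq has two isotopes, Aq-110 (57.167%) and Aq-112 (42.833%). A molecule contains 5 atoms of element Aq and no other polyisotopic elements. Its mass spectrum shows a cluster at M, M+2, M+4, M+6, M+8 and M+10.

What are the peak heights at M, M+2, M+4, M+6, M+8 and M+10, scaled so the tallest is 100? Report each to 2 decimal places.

17.81 : 66.73 : 100.00 : 74.93 : 28.07 : 4.21

Expanding (0.57167 + 0.42833)^5:
P(M) = 0.57167^5 = 0.061056
P(M+2) = 5 × 0.57167^4 × 0.42833^1 = 0.228734
P(M+4) = 10 × 0.57167^3 × 0.42833^2 = 0.342762
P(M+6) = 10 × 0.57167^2 × 0.42833^3 = 0.256818
P(M+8) = 5 × 0.57167^1 × 0.42833^4 = 0.096212
P(M+10) = 0.42833^5 = 0.014418
The M+4 peak is largest (0.342762); scaling to 100 gives 17.81 : 66.73 : 100.00 : 74.93 : 28.07 : 4.21.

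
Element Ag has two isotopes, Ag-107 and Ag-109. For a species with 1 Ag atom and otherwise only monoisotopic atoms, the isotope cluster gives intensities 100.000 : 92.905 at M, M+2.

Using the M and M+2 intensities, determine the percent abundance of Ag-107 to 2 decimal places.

51.84%

Let p = fractional abundance of Ag-107. I(M+2)/I(M) = [C(1,1)·p^0·(1−p)] / p^1 = 1·(1−p)/p = 92.905/100.000 = 0.9291
(1−p)/p = 0.9291/1 = 0.9291  ⇒  p = 1/(1 + 0.9291) = 0.5184
Ag-107: 51.84%, Ag-109: 48.16%.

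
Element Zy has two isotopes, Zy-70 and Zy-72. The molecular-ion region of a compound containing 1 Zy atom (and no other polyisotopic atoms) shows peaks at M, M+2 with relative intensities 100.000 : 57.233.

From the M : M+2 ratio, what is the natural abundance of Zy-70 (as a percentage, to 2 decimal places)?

Write p for the Zy-70 fraction. I(M+2)/I(M) = [C(1,1)·p^0·(1−p)] / p^1 = 1·(1−p)/p = 57.233/100.000 = 0.5723
(1−p)/p = 0.5723/1 = 0.5723  ⇒  p = 1/(1 + 0.5723) = 0.6360
Zy-70: 63.60%, Zy-72: 36.40%.

63.60%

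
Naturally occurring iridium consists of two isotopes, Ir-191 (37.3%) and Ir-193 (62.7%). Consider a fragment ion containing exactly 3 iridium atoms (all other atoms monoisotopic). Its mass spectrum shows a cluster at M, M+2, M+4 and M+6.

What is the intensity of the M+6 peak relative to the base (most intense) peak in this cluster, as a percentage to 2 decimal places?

56.03%

Term probabilities: M 0.0519, M+2 0.2617, M+4 0.4399, M+6 0.2465. Base peak = M+4.
P(M+4) = C(3,2) × 0.373^1 × 0.627^2 = 3 × 0.3730 × 0.393129 = 0.439911 (base)
P(M+6) = C(3,3) × 0.373^0 × 0.627^3 = 1 × 1.0000 × 0.24649188 = 0.246492
Relative intensity = 0.246492 / 0.439911 × 100 = 56.03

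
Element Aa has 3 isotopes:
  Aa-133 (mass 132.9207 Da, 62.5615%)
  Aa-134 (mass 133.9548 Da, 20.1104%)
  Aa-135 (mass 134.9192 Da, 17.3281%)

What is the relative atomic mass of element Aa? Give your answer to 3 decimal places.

133.475 Da

Average mass = Σ (abundance × isotope mass) = 0.625615 × 132.9207 + 0.201104 × 133.9548 + 0.173281 × 134.9192
= 83.15718 + 26.93885 + 23.37893 = 133.47496 Da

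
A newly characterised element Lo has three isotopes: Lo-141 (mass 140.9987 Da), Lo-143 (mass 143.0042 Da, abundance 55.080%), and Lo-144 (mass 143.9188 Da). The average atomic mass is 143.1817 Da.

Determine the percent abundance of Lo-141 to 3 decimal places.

7.991%

Let x and y be the fractions of Lo-141 and Lo-144. Then x + y = 1 − 0.55080 = 0.44920 and 140.9987x + 143.9188y = 143.1817 − 0.55080×143.0042 = 64.41498664.
Substituting: 140.9987x + 143.9188(0.44920 − x) = 64.41498664
(140.9987 − 143.9188)x = -0.23333832  ⇒  x = 0.07991, y = 0.36929
Lo-141: 7.991%, Lo-144: 36.929%.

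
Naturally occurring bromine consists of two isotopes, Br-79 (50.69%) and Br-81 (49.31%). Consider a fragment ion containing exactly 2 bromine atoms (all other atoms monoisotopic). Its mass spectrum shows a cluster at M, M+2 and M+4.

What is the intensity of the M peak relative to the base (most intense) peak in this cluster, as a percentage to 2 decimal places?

Term probabilities: M 0.2569, M+2 0.4999, M+4 0.2431. Base peak = M+2.
P(M+2) = C(2,1) × 0.5069^1 × 0.4931^1 = 2 × 0.5069 × 0.4931 = 0.499905 (base)
P(M) = C(2,0) × 0.5069^2 × 0.4931^0 = 1 × 0.25694761 × 1.0000 = 0.256948
Relative intensity = 0.256948 / 0.499905 × 100 = 51.40

51.40%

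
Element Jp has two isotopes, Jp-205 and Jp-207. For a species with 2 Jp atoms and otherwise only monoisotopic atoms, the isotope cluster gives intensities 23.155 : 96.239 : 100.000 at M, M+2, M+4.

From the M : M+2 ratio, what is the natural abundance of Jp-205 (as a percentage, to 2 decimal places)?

32.49%

Write p for the Jp-205 fraction. I(M+2)/I(M) = [C(2,1)·p^1·(1−p)] / p^2 = 2·(1−p)/p = 96.239/23.155 = 4.1563
(1−p)/p = 4.1563/2 = 2.0781  ⇒  p = 1/(1 + 2.0781) = 0.3249
Jp-205: 32.49%, Jp-207: 67.51%.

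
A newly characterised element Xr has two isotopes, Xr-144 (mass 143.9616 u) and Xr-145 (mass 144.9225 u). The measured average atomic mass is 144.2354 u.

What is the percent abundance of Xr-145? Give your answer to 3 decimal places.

Writing the weighted mean with unknown fraction x of Xr-144:
143.9616·x + 144.9225·(1 − x) = 144.2354
(143.9616 − 144.9225)·x = 144.2354 − 144.9225
x = -0.6871 / -0.9609 = 0.71506 → 71.506% Xr-144, 28.494% Xr-145.

28.494%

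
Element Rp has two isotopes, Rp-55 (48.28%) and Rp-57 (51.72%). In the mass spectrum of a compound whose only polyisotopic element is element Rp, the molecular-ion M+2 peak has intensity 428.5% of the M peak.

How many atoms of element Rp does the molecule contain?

The M+2/M ratio from n Rp atoms is n · q/p = n · 0.5172/0.4828.
n = 4.285 × 0.4828/0.5172 = 4.00 ≈ 4

4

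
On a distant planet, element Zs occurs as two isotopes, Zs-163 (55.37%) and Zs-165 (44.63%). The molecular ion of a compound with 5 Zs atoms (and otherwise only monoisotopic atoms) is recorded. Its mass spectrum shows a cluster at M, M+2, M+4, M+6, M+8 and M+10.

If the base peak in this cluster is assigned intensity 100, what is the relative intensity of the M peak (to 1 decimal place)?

Binomial terms of (0.5537 + 0.4463)^5: M 0.0520, M+2 0.2097, M+4 0.3381, M+6 0.2725, M+8 0.1098, M+10 0.0177 → M+4 is the base peak.
P(M+4) = C(5,2) × 0.5537^3 × 0.4463^2 = 10 × 0.16975539 × 0.19918369 = 0.338125 (base)
P(M) = C(5,0) × 0.5537^5 × 0.4463^0 = 1 × 0.05204423 × 1.0000 = 0.052044
Relative intensity = 0.052044 / 0.338125 × 100 = 15.4

15.4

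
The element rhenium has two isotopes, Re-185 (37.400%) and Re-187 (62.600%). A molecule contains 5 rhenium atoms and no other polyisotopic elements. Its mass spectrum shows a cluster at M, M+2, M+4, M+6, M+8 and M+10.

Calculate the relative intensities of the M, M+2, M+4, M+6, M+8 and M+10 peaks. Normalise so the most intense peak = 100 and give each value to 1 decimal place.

The 5 Re atoms are independent, so intensities follow the terms of (0.37400 + 0.62600)^5.
P(M) = 0.37400^5 = 0.007317
P(M+2) = 5 × 0.37400^4 × 0.62600^1 = 0.061239
P(M+4) = 10 × 0.37400^3 × 0.62600^2 = 0.205005
P(M+6) = 10 × 0.37400^2 × 0.62600^3 = 0.343136
P(M+8) = 5 × 0.37400^1 × 0.62600^4 = 0.287170
P(M+10) = 0.62600^5 = 0.096133
The M+6 peak is largest (0.343136); scaling to 100 gives 2.1 : 17.8 : 59.7 : 100.0 : 83.7 : 28.0.

2.1 : 17.8 : 59.7 : 100.0 : 83.7 : 28.0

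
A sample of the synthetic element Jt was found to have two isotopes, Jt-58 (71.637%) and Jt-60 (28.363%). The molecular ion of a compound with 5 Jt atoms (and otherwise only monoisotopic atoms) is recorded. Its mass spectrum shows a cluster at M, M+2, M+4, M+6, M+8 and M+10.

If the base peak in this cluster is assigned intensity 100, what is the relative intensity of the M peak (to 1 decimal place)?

(0.71637 + 0.28363)^5 gives M 0.1887, M+2 0.3735, M+4 0.2957, M+6 0.1171, M+8 0.0232, M+10 0.0018; the largest is M+2.
P(M+2) = C(5,1) × 0.71637^4 × 0.28363^1 = 5 × 0.26335985 × 0.28363 = 0.373484 (base)
P(M) = C(5,0) × 0.71637^5 × 0.28363^0 = 1 × 0.18866309 × 1.0000 = 0.188663
Relative intensity = 0.188663 / 0.373484 × 100 = 50.5

50.5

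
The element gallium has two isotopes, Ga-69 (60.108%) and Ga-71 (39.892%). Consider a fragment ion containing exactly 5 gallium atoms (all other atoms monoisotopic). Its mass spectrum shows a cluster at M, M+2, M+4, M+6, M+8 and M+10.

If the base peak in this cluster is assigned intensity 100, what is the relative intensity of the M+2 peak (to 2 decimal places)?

75.34

Term probabilities: M 0.0785, M+2 0.2604, M+4 0.3456, M+6 0.2294, M+8 0.0761, M+10 0.0101. Base peak = M+4.
P(M+4) = C(5,2) × 0.60108^3 × 0.39892^2 = 10 × 0.2171685 × 0.15913717 = 0.345596 (base)
P(M+2) = C(5,1) × 0.60108^4 × 0.39892^1 = 5 × 0.13053564 × 0.39892 = 0.260366
Relative intensity = 0.260366 / 0.345596 × 100 = 75.34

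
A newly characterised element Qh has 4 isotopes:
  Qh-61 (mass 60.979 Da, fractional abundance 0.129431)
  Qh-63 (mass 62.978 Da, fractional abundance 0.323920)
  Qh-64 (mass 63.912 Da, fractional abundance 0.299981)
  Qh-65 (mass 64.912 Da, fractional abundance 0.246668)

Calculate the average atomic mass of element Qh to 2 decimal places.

63.48 Da

Weight each isotope mass by its fractional abundance: 0.129431 × 60.979 + 0.323920 × 62.978 + 0.299981 × 63.912 + 0.246668 × 64.912
= 7.8926 + 20.3998 + 19.1724 + 16.0117 = 63.4765 Da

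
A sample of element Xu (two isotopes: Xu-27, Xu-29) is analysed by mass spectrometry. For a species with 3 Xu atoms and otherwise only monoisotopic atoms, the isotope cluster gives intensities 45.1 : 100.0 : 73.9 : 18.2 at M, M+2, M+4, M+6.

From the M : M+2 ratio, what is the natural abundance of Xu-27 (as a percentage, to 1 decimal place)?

If p is the fraction of Xu that is Xu-27, then I(M+2)/I(M) = [C(3,1)·p^2·(1−p)] / p^3 = 3·(1−p)/p = 100.0/45.1 = 2.2173
(1−p)/p = 2.2173/3 = 0.7391  ⇒  p = 1/(1 + 0.7391) = 0.5750
Xu-27: 57.5%, Xu-29: 42.5%.

57.5%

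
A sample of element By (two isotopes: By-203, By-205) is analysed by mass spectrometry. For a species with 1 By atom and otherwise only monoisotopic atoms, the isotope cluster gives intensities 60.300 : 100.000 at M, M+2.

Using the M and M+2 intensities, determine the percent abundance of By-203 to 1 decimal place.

37.6%

Write p for the By-203 fraction. I(M+2)/I(M) = [C(1,1)·p^0·(1−p)] / p^1 = 1·(1−p)/p = 100.000/60.300 = 1.6584
(1−p)/p = 1.6584/1 = 1.6584  ⇒  p = 1/(1 + 1.6584) = 0.3762
By-203: 37.6%, By-205: 62.4%.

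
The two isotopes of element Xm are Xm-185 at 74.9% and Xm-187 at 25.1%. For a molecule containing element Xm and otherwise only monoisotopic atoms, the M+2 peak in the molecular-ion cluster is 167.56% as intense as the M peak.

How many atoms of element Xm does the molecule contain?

5

For n independent Xm atoms, I(M+2)/I(M) = n · (abundance Xm-187) / (abundance Xm-185) = n · 0.251/0.749.
n = 1.6756 × 0.749/0.251 = 5.00 ≈ 5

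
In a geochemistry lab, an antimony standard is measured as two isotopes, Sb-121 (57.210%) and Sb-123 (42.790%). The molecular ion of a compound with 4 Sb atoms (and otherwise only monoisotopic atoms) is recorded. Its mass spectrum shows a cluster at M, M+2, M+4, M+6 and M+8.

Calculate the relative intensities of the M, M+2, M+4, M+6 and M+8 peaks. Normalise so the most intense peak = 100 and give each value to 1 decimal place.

Expanding (0.57210 + 0.42790)^4:
P(M) = 0.57210^4 = 0.107124
P(M+2) = 4 × 0.57210^3 × 0.42790^1 = 0.320493
P(M+4) = 6 × 0.57210^2 × 0.42790^2 = 0.359567
P(M+6) = 4 × 0.57210^1 × 0.42790^3 = 0.179291
P(M+8) = 0.42790^4 = 0.033525
The M+4 peak is largest (0.359567); scaling to 100 gives 29.8 : 89.1 : 100.0 : 49.9 : 9.3.

29.8 : 89.1 : 100.0 : 49.9 : 9.3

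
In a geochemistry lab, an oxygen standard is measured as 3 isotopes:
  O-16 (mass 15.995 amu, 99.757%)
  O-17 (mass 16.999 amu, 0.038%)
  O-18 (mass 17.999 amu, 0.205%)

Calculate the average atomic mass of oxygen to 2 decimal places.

16.00 amu

The abundance-weighted mean is 0.99757 × 15.995 + 0.00038 × 16.999 + 0.00205 × 17.999
= 15.9561 + 0.0065 + 0.0369 = 15.9995 amu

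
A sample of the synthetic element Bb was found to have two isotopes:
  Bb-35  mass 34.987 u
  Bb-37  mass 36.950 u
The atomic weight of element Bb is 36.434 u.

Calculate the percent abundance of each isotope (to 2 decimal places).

Bb-35: 26.29%, Bb-37: 73.71%

With x = fraction of Bb-35 (so Bb-37 is 1 − x):
34.987·x + 36.950·(1 − x) = 36.434
(34.987 − 36.950)·x = 36.434 − 36.950
x = -0.516 / -1.963 = 0.26286 → 26.29% Bb-35, 73.71% Bb-37.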